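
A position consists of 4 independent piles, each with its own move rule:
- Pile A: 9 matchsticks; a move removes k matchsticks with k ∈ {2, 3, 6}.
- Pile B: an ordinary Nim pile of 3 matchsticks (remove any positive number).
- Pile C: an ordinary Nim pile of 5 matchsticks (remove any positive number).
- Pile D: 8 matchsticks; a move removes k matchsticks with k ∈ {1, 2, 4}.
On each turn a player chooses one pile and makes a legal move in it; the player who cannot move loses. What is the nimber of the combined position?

Grundy values for pile A (subtraction set {2, 3, 6}):
g(0) = mex{} = 0
g(1) = mex{} = 0
g(2) = mex{0} = 1
g(3) = mex{0} = 1
g(4) = mex{0,1} = 2
g(5) = mex{1} = 0
g(6) = mex{0,1,2} = 3
g(7) = mex{0,2} = 1
g(8) = mex{0,1,3} = 2
g(9) = mex{1,3} = 0
So g(9) = 0.
Pile B is a plain Nim pile of size 3, so its Grundy value is 3.
Pile C is a plain Nim pile of size 5, so its Grundy value is 5.
Grundy values for pile D (subtraction set {1, 2, 4}):
g(0) = mex{} = 0
g(1) = mex{0} = 1
g(2) = mex{0,1} = 2
g(3) = mex{1,2} = 0
g(4) = mex{0,2} = 1
g(5) = mex{0,1} = 2
g(6) = mex{1,2} = 0
g(7) = mex{0,2} = 1
g(8) = mex{0,1} = 2
So g(8) = 2.
The value of a disjunctive sum is the nim-sum of the parts.
Combined value = 0 XOR 3 XOR 5 XOR 2 = 4.

4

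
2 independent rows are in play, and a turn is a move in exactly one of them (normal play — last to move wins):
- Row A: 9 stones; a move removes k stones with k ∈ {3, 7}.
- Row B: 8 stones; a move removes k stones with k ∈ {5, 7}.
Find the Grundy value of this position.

0

Build the Grundy sequence for row A with g(k) = mex{g(k−s) : s ∈ {3, 7}, s ≤ k}:
k:     0  1  2  3  4  5  6  7  8  9
g(k):  0  0  0  1  1  1  0  2  2  1
So g(9) = 1.
Grundy values for row B (subtraction set {5, 7}):
k:     0  1  2  3  4  5  6  7  8
g(k):  0  0  0  0  0  1  1  1  1
So g(8) = 1.
By the Sprague-Grundy theorem, the Grundy value of a sum of independent games is the XOR of the component values.
Combined value = 1 ⊕ 1 = 0.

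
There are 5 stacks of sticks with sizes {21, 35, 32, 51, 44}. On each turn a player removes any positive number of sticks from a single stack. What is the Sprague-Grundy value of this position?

9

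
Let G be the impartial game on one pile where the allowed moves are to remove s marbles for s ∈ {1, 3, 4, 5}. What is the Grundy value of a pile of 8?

0

Build the Grundy sequence with g(k) = mex{g(k−s) : s ∈ {1, 3, 4, 5}, s ≤ k}:
g(0) = mex{} = 0
g(1) = mex{0} = 1
g(2) = mex{1} = 0
g(3) = mex{0} = 1
g(4) = mex{0,1} = 2
g(5) = mex{0,1,2} = 3
g(6) = mex{0,1,3} = 2
g(7) = mex{0,1,2} = 3
g(8) = mex{1,2,3} = 0
So g(8) = 0.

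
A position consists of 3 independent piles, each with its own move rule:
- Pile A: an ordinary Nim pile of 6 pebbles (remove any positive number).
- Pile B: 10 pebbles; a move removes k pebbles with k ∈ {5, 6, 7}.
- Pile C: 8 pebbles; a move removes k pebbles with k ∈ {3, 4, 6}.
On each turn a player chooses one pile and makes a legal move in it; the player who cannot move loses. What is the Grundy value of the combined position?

Pile A is a plain Nim pile of size 6, so its Grundy value is 6.
Build the Grundy sequence for pile B with g(k) = mex{g(k−s) : s ∈ {5, 6, 7}, s ≤ k}:
g(0) = mex{} = 0
g(1) = mex{} = 0
g(2) = mex{} = 0
g(3) = mex{} = 0
g(4) = mex{} = 0
g(5) = mex{0} = 1
g(6) = mex{0} = 1
g(7) = mex{0} = 1
g(8) = mex{0} = 1
g(9) = mex{0} = 1
g(10) = mex{0,1} = 2
So g(10) = 2.
For pile C, compute g(0), g(1), … with moves {3, 4, 6}:
k:     0  1  2  3  4  5  6  7  8
g(k):  0  0  0  1  1  1  2  2  2
So g(8) = 2.
The value of a disjunctive sum is the nim-sum of the parts.
Combined value = 6 XOR 2 XOR 2 = 6.

6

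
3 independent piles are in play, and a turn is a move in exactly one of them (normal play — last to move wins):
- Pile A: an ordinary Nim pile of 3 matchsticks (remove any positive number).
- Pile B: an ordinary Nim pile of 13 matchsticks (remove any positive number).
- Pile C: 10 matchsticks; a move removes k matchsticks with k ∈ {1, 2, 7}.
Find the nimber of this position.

15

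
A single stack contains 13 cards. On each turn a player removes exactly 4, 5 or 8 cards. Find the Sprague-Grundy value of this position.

Build the Grundy sequence with g(k) = mex{g(k−s) : s ∈ {4, 5, 8}, s ≤ k}:
k:     0  1  2  3  4  5  6  7  8  9 10 11 12 13
g(k):  0  0  0  0  1  1  1  1  2  2  2  2  0  0
So g(13) = 0.

0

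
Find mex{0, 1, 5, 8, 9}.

2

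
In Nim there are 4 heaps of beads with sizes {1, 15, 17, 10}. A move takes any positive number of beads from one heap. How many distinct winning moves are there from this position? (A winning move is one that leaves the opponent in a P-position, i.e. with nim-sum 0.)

1

Nim-sum: 1 ⊕ 15 ⊕ 17 ⊕ 10 = 21.
The overall nim-sum is X = 21. A heap of size p has a winning move iff p XOR X < p (reduce it to p XOR X).
  1: 1 XOR 21 = 20 ≥ 1 — no move.
  15: 15 XOR 21 = 26 ≥ 15 — no move.
  17: 17 XOR 21 = 4 < 17 — winning move (to 4).
  10: 10 XOR 21 = 31 ≥ 10 — no move.
That gives 1 winning move.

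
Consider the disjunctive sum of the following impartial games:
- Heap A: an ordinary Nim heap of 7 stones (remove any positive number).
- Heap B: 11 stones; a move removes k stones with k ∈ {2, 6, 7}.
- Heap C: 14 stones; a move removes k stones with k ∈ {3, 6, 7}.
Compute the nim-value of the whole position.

Heap A is a plain Nim heap of size 7, so its Grundy value is 7.
Grundy values for heap B (subtraction set {2, 6, 7}):
k:     0  1  2  3  4  5  6  7  8  9 10 11
g(k):  0  0  1  1  0  0  1  1  2  0  3  1
So g(11) = 1.
Grundy values for heap C (subtraction set {3, 6, 7}):
g(0) = mex{} = 0
g(1) = mex{} = 0
g(2) = mex{} = 0
g(3) = mex{0} = 1
g(4) = mex{0} = 1
g(5) = mex{0} = 1
g(6) = mex{0,1} = 2
g(7) = mex{0,1} = 2
g(8) = mex{0,1} = 2
g(9) = mex{0,1,2} = 3
g(10) = mex{1,2} = 0
g(11) = mex{1,2} = 0
g(12) = mex{1,2,3} = 0
g(13) = mex{0,2} = 1
g(14) = mex{0,2} = 1
So g(14) = 1.
The value of a disjunctive sum is the nim-sum of the parts.
Combined value = 7 XOR 1 XOR 1 = 7.

7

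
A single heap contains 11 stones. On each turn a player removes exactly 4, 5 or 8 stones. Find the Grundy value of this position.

2

Grundy values for subtraction set {4, 5, 8}:
g(0) = mex{} = 0
g(1) = mex{} = 0
g(2) = mex{} = 0
g(3) = mex{} = 0
g(4) = mex{0} = 1
g(5) = mex{0} = 1
g(6) = mex{0} = 1
g(7) = mex{0} = 1
g(8) = mex{0,1} = 2
g(9) = mex{0,1} = 2
g(10) = mex{0,1} = 2
g(11) = mex{0,1} = 2
So g(11) = 2.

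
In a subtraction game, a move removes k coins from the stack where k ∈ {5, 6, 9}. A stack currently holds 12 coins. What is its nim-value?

2

Compute g(0), g(1), … for moves {5, 6, 9}:
k:     0  1  2  3  4  5  6  7  8  9 10 11 12
g(k):  0  0  0  0  0  1  1  1  1  1  2  2  2
So g(12) = 2.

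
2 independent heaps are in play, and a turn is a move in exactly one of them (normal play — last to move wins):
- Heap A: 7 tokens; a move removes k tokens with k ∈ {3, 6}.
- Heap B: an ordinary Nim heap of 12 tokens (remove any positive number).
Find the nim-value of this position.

Grundy values for heap A (subtraction set {3, 6}):
k:     0  1  2  3  4  5  6  7
g(k):  0  0  0  1  1  1  2  2
So g(7) = 2.
Heap B is a plain Nim heap of size 12, so its Grundy value is 12.
By the Sprague-Grundy theorem, the Grundy value of a sum of independent games is the XOR of the component values.
Combined value = 2 ⊕ 12 = 14.

14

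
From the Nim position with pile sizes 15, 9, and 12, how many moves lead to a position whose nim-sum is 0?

3

Nim-sum: 15 XOR 9 XOR 12 = 10.
The overall nim-sum is X = 10. A pile of size p has a winning move iff p XOR X < p (reduce it to p XOR X).
  15: 15 XOR 10 = 5 < 15 — winning move (to 5).
  9: 9 XOR 10 = 3 < 9 — winning move (to 3).
  12: 12 XOR 10 = 6 < 12 — winning move (to 6).
That gives 3 winning moves.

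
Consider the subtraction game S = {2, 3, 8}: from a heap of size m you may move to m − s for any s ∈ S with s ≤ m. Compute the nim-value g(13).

1

Compute g(0), g(1), … for moves {2, 3, 8}:
k:     0  1  2  3  4  5  6  7  8  9 10 11 12 13
g(k):  0  0  1  1  2  0  0  1  1  2  0  0  1  1
So g(13) = 1.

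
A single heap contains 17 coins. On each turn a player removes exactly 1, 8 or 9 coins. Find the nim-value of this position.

Grundy values for subtraction set {1, 8, 9}:
k:     0  1  2  3  4  5  6  7  8  9 10 11 12 13 14 15 16 17
g(k):  0  1  0  1  0  1  0  1  2  3  2  3  2  3  2  3  0  1
So g(17) = 1.

1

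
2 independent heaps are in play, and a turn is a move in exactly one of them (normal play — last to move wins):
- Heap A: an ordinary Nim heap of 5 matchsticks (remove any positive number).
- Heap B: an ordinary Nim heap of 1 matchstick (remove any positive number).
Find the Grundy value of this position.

4

Heap A is a plain Nim heap of size 5, so its Grundy value is 5.
Heap B is a plain Nim heap of size 1, so its Grundy value is 1.
By the Sprague-Grundy theorem, the Grundy value of a sum of independent games is the XOR of the component values.
Combined value = 5 XOR 1 = 4.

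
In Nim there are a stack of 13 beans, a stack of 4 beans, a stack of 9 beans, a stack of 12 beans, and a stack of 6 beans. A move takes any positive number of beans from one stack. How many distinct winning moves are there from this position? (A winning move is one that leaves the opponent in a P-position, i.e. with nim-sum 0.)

3

Compute the nim-sum pairwise:
13 ⊕ 4 = 9
9 ⊕ 9 = 0
0 ⊕ 12 = 12
12 ⊕ 6 = 10
The overall nim-sum is X = 10. A stack of size p has a winning move iff p XOR X < p (reduce it to p XOR X).
  13: 13 XOR 10 = 7 < 13 — winning move (to 7).
  4: 4 XOR 10 = 14 ≥ 4 — no move.
  9: 9 XOR 10 = 3 < 9 — winning move (to 3).
  12: 12 XOR 10 = 6 < 12 — winning move (to 6).
  6: 6 XOR 10 = 12 ≥ 6 — no move.
That gives 3 winning moves.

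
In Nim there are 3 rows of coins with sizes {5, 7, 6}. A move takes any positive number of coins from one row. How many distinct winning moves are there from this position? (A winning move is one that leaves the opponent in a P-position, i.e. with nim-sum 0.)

3

Bitwise XOR of the heap sizes:
  101  (5)
  111  (7)
  110  (6)
  ---
  100  (4)
The overall nim-sum is X = 4. A row of size p has a winning move iff p XOR X < p (reduce it to p XOR X).
  5: 5 XOR 4 = 1 < 5 — winning move (to 1).
  7: 7 XOR 4 = 3 < 7 — winning move (to 3).
  6: 6 XOR 4 = 2 < 6 — winning move (to 2).
That gives 3 winning moves.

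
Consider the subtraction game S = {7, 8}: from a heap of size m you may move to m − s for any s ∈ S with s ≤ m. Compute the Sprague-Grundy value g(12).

Build the Grundy sequence with g(k) = mex{g(k−s) : s ∈ {7, 8}, s ≤ k}:
k:     0  1  2  3  4  5  6  7  8  9 10 11 12
g(k):  0  0  0  0  0  0  0  1  1  1  1  1  1
So g(12) = 1.

1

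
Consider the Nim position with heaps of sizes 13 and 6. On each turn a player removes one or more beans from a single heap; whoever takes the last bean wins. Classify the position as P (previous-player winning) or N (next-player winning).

N-position

Bitwise XOR of the heap sizes:
  1101  (13)
  0110  (6)
  ----
  1011  (11)
The nim-sum is 11 ≠ 0, so this is an N-position: the player to move can win.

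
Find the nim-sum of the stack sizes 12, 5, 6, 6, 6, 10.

5

Nim-sum: 12 XOR 5 XOR 6 XOR 6 XOR 6 XOR 10 = 5.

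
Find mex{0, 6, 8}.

0 is in the set but 1 is not, so the mex is 1.

1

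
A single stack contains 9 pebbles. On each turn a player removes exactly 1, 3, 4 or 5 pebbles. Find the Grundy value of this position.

1

Compute g(0), g(1), … for moves {1, 3, 4, 5}:
g(0) = mex{} = 0
g(1) = mex{0} = 1
g(2) = mex{1} = 0
g(3) = mex{0} = 1
g(4) = mex{0,1} = 2
g(5) = mex{0,1,2} = 3
g(6) = mex{0,1,3} = 2
g(7) = mex{0,1,2} = 3
g(8) = mex{1,2,3} = 0
g(9) = mex{0,2,3} = 1
So g(9) = 1.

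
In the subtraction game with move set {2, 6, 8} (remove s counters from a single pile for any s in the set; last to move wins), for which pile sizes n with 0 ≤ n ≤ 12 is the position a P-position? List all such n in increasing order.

0, 1, 4, 5

Build the Grundy sequence with g(k) = mex{g(k−s) : s ∈ {2, 6, 8}, s ≤ k}:
k:     0  1  2  3  4  5  6  7  8  9 10 11 12
g(k):  0  0  1  1  0  0  1  1  2  2  3  3  2
The P-positions (g = 0) in 0..12 are 0, 1, 4, 5.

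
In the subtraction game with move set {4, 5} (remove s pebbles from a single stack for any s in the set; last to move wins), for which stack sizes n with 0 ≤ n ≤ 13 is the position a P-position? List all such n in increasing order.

0, 1, 2, 3, 9, 10, 11, 12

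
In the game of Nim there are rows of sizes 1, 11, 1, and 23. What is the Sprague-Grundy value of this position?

28

In binary:
  00001  (1)
  01011  (11)
  00001  (1)
  10111  (23)
  -----
  11100  (28)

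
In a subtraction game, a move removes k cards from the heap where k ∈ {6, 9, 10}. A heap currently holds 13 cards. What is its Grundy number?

2

Grundy values for subtraction set {6, 9, 10}:
g(0) = mex{} = 0
g(1) = mex{} = 0
g(2) = mex{} = 0
g(3) = mex{} = 0
g(4) = mex{} = 0
g(5) = mex{} = 0
g(6) = mex{0} = 1
g(7) = mex{0} = 1
g(8) = mex{0} = 1
g(9) = mex{0} = 1
g(10) = mex{0} = 1
g(11) = mex{0} = 1
g(12) = mex{0,1} = 2
g(13) = mex{0,1} = 2
So g(13) = 2.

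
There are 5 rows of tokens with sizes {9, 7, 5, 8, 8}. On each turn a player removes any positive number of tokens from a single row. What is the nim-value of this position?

11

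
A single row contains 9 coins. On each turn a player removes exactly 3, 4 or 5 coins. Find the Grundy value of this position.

0

Grundy values for subtraction set {3, 4, 5}:
g(0) = mex{} = 0
g(1) = mex{} = 0
g(2) = mex{} = 0
g(3) = mex{0} = 1
g(4) = mex{0} = 1
g(5) = mex{0} = 1
g(6) = mex{0,1} = 2
g(7) = mex{0,1} = 2
g(8) = mex{1} = 0
g(9) = mex{1,2} = 0
So g(9) = 0.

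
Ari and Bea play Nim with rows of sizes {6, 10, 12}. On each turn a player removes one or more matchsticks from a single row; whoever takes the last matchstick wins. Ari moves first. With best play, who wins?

Bea wins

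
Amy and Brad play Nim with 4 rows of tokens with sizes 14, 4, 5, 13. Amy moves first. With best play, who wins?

Amy wins

Nim-sum: 14 ^ 4 ^ 5 ^ 13 = 2.
The nim-sum is 2 ≠ 0, so this is an N-position: the player to move can win; Amy has a winning move.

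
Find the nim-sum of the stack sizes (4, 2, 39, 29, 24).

Compute the nim-sum pairwise:
4 XOR 2 = 6
6 XOR 39 = 33
33 XOR 29 = 60
60 XOR 24 = 36

36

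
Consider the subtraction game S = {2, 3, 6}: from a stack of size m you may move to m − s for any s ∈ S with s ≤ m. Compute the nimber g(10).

0

Grundy values for subtraction set {2, 3, 6}:
g(0) = mex{} = 0
g(1) = mex{} = 0
g(2) = mex{0} = 1
g(3) = mex{0} = 1
g(4) = mex{0,1} = 2
g(5) = mex{1} = 0
g(6) = mex{0,1,2} = 3
g(7) = mex{0,2} = 1
g(8) = mex{0,1,3} = 2
g(9) = mex{1,3} = 0
g(10) = mex{1,2} = 0
So g(10) = 0.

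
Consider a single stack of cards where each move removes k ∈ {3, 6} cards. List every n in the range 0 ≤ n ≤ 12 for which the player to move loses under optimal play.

0, 1, 2, 9, 10, 11

Build the Grundy sequence with g(k) = mex{g(k−s) : s ∈ {3, 6}, s ≤ k}:
k:     0  1  2  3  4  5  6  7  8  9 10 11 12
g(k):  0  0  0  1  1  1  2  2  2  0  0  0  1
The P-positions (g = 0) in 0..12 are 0, 1, 2, 9, 10, 11.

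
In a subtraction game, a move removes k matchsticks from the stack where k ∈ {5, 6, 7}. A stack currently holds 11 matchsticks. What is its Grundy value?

2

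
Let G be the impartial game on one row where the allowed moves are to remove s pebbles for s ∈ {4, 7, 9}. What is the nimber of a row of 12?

Compute g(0), g(1), … for moves {4, 7, 9}:
k:     0  1  2  3  4  5  6  7  8  9 10 11 12
g(k):  0  0  0  0  1  1  1  1  2  2  2  2  3
So g(12) = 3.

3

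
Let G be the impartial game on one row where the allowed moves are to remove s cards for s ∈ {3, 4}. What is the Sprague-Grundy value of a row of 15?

0

Build the Grundy sequence with g(k) = mex{g(k−s) : s ∈ {3, 4}, s ≤ k}:
k:     0  1  2  3  4  5  6  7  8  9 10 11 12 13 14 15
g(k):  0  0  0  1  1  1  2  0  0  0  1  1  1  2  0  0
So g(15) = 0.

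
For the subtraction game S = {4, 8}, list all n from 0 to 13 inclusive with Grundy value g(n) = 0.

0, 1, 2, 3, 12, 13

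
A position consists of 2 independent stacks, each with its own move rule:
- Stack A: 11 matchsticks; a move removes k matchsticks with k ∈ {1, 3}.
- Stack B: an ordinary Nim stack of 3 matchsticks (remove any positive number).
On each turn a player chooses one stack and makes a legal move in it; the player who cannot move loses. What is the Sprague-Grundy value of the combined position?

2

For stack A, compute g(0), g(1), … with moves {1, 3}:
g(0) = mex{} = 0
g(1) = mex{0} = 1
g(2) = mex{1} = 0
g(3) = mex{0} = 1
g(4) = mex{1} = 0
g(5) = mex{0} = 1
g(6) = mex{1} = 0
g(7) = mex{0} = 1
g(8) = mex{1} = 0
g(9) = mex{0} = 1
g(10) = mex{1} = 0
g(11) = mex{0} = 1
So g(11) = 1.
Stack B is a plain Nim stack of size 3, so its Grundy value is 3.
By the Sprague-Grundy theorem, the Grundy value of a sum of independent games is the XOR of the component values.
Combined value = 1 ⊕ 3 = 2.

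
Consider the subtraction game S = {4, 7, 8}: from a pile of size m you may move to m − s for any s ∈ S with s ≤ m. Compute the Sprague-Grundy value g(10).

Build the Grundy sequence with g(k) = mex{g(k−s) : s ∈ {4, 7, 8}, s ≤ k}:
g(0) = mex{} = 0
g(1) = mex{} = 0
g(2) = mex{} = 0
g(3) = mex{} = 0
g(4) = mex{0} = 1
g(5) = mex{0} = 1
g(6) = mex{0} = 1
g(7) = mex{0} = 1
g(8) = mex{0,1} = 2
g(9) = mex{0,1} = 2
g(10) = mex{0,1} = 2
So g(10) = 2.

2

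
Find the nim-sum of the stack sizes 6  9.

15

Nim-sum: 6 XOR 9 = 15.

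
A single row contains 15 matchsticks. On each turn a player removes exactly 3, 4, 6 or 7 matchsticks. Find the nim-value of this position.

1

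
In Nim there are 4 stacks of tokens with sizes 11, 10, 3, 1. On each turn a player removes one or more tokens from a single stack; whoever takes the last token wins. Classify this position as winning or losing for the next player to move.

Compute the nim-sum pairwise:
11 ^ 10 = 1
1 ^ 3 = 2
2 ^ 1 = 3
The nim-sum is 3 ≠ 0, so this is an N-position: the player to move can win.

Winning position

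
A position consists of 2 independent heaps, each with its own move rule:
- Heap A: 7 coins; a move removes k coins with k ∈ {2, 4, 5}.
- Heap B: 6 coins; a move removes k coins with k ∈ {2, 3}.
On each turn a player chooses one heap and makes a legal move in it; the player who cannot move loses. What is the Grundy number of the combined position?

0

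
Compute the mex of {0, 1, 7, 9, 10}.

2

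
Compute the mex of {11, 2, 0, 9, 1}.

3

The values 0, 1, 2 are all present; 3 is the first non-negative integer missing from the set.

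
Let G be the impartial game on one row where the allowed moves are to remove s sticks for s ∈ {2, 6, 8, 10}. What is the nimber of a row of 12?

2

Grundy values for subtraction set {2, 6, 8, 10}:
g(0) = mex{} = 0
g(1) = mex{} = 0
g(2) = mex{0} = 1
g(3) = mex{0} = 1
g(4) = mex{1} = 0
g(5) = mex{1} = 0
g(6) = mex{0} = 1
g(7) = mex{0} = 1
g(8) = mex{0,1} = 2
g(9) = mex{0,1} = 2
g(10) = mex{0,1,2} = 3
g(11) = mex{0,1,2} = 3
g(12) = mex{0,1,3} = 2
So g(12) = 2.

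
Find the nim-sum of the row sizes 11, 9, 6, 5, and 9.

Nim-sum: 11 XOR 9 XOR 6 XOR 5 XOR 9 = 8.

8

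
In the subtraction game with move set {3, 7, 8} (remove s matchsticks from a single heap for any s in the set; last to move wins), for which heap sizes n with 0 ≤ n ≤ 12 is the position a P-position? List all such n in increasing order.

0, 1, 2, 6, 11, 12

Grundy values for subtraction set {3, 7, 8}:
k:     0  1  2  3  4  5  6  7  8  9 10 11 12
g(k):  0  0  0  1  1  1  0  2  2  1  3  0  0
The P-positions (g = 0) in 0..12 are 0, 1, 2, 6, 11, 12.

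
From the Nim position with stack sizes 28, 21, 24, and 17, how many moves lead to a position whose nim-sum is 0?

Compute the nim-sum pairwise:
28 ⊕ 21 = 9
9 ⊕ 24 = 17
17 ⊕ 17 = 0
The nim-sum is already 0, so every move leaves a nonzero nim-sum — there are no winning moves.

0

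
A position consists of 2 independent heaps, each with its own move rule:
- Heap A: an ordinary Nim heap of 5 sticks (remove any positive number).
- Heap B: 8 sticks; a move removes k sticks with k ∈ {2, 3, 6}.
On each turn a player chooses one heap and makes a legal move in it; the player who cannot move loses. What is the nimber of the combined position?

7

Heap A is a plain Nim heap of size 5, so its Grundy value is 5.
Grundy values for heap B (subtraction set {2, 3, 6}):
k:     0  1  2  3  4  5  6  7  8
g(k):  0  0  1  1  2  0  3  1  2
So g(8) = 2.
By the Sprague-Grundy theorem, the Grundy value of a sum of independent games is the XOR of the component values.
Combined value = 5 XOR 2 = 7.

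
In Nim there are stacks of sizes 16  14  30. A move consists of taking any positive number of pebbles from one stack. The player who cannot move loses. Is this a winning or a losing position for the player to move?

Losing position

Compute the nim-sum pairwise:
16 XOR 14 = 30
30 XOR 30 = 0
The nim-sum is 0, so this is a P-position: the player to move is in a losing position under optimal play.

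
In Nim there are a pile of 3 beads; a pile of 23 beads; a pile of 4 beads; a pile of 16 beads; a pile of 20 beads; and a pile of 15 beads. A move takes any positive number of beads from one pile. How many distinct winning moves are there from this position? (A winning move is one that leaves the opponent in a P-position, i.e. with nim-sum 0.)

In binary:
  00011  (3)
  10111  (23)
  00100  (4)
  10000  (16)
  10100  (20)
  01111  (15)
  -----
  11011  (27)
The overall nim-sum is X = 27. A pile of size p has a winning move iff p XOR X < p (reduce it to p XOR X).
  3: 3 XOR 27 = 24 ≥ 3 — no move.
  23: 23 XOR 27 = 12 < 23 — winning move (to 12).
  4: 4 XOR 27 = 31 ≥ 4 — no move.
  16: 16 XOR 27 = 11 < 16 — winning move (to 11).
  20: 20 XOR 27 = 15 < 20 — winning move (to 15).
  15: 15 XOR 27 = 20 ≥ 15 — no move.
That gives 3 winning moves.

3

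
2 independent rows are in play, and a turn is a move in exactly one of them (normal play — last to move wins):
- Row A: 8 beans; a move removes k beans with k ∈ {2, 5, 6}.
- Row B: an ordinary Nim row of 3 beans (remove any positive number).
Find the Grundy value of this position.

3

Grundy values for row A (subtraction set {2, 5, 6}):
k:     0  1  2  3  4  5  6  7  8
g(k):  0  0  1  1  0  2  1  3  0
So g(8) = 0.
Row B is a plain Nim row of size 3, so its Grundy value is 3.
The value of a disjunctive sum is the nim-sum of the parts.
Combined value = 0 XOR 3 = 3.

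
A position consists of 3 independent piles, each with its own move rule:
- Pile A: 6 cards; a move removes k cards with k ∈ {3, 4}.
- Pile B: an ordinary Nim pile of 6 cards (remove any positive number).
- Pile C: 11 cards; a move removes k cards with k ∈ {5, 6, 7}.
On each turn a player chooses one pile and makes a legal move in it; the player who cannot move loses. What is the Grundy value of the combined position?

6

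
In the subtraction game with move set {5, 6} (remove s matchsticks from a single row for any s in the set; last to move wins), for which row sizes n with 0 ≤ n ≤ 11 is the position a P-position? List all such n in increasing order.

0, 1, 2, 3, 4, 11

Compute g(0), g(1), … for moves {5, 6}:
k:     0  1  2  3  4  5  6  7  8  9 10 11
g(k):  0  0  0  0  0  1  1  1  1  1  2  0
The P-positions (g = 0) in 0..11 are 0, 1, 2, 3, 4, 11.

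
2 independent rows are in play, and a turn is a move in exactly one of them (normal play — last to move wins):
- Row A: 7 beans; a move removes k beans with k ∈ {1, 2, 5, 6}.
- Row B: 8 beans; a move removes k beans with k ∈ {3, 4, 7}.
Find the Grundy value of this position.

2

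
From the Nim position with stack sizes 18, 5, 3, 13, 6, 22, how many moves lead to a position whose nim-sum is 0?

Compute the nim-sum pairwise:
18 ⊕ 5 = 23
23 ⊕ 3 = 20
20 ⊕ 13 = 25
25 ⊕ 6 = 31
31 ⊕ 22 = 9
The overall nim-sum is X = 9. A stack of size p has a winning move iff p XOR X < p (reduce it to p XOR X).
  18: 18 XOR 9 = 27 ≥ 18 — no move.
  5: 5 XOR 9 = 12 ≥ 5 — no move.
  3: 3 XOR 9 = 10 ≥ 3 — no move.
  13: 13 XOR 9 = 4 < 13 — winning move (to 4).
  6: 6 XOR 9 = 15 ≥ 6 — no move.
  22: 22 XOR 9 = 31 ≥ 22 — no move.
That gives 1 winning move.

1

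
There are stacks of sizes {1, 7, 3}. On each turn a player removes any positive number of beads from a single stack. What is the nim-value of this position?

In binary:
  001  (1)
  111  (7)
  011  (3)
  ---
  101  (5)

5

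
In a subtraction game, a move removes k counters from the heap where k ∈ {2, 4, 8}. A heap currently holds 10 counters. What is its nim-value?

2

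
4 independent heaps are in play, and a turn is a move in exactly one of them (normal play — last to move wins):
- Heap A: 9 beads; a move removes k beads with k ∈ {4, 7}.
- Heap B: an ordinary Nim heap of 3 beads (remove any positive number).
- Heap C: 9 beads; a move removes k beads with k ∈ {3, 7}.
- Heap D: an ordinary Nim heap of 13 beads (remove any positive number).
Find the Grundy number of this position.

13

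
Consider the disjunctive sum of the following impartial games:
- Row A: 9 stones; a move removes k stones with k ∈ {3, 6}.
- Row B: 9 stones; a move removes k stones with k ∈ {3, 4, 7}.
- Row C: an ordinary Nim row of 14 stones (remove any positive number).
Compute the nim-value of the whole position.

13

Grundy values for row A (subtraction set {3, 6}):
k:     0  1  2  3  4  5  6  7  8  9
g(k):  0  0  0  1  1  1  2  2  2  0
So g(9) = 0.
Build the Grundy sequence for row B with g(k) = mex{g(k−s) : s ∈ {3, 4, 7}, s ≤ k}:
g(0) = mex{} = 0
g(1) = mex{} = 0
g(2) = mex{} = 0
g(3) = mex{0} = 1
g(4) = mex{0} = 1
g(5) = mex{0} = 1
g(6) = mex{0,1} = 2
g(7) = mex{0,1} = 2
g(8) = mex{0,1} = 2
g(9) = mex{0,1,2} = 3
So g(9) = 3.
Row C is a plain Nim row of size 14, so its Grundy value is 14.
The value of a disjunctive sum is the nim-sum of the parts.
Combined value = 0 ⊕ 3 ⊕ 14 = 13.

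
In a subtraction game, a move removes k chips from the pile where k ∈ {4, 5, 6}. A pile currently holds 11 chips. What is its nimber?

0

Grundy values for subtraction set {4, 5, 6}:
g(0) = mex{} = 0
g(1) = mex{} = 0
g(2) = mex{} = 0
g(3) = mex{} = 0
g(4) = mex{0} = 1
g(5) = mex{0} = 1
g(6) = mex{0} = 1
g(7) = mex{0} = 1
g(8) = mex{0,1} = 2
g(9) = mex{0,1} = 2
g(10) = mex{1} = 0
g(11) = mex{1} = 0
So g(11) = 0.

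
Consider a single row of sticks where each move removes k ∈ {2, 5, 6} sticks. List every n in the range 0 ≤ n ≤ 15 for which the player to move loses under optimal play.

0, 1, 4, 8, 11, 12, 15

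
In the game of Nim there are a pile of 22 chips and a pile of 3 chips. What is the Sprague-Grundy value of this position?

21

Compute the nim-sum pairwise:
22 ^ 3 = 21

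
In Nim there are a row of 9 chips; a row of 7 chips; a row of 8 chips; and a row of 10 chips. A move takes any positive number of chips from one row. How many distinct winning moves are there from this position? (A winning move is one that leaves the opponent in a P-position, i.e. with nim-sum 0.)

3

Nim-sum: 9 XOR 7 XOR 8 XOR 10 = 12.
The overall nim-sum is X = 12. A row of size p has a winning move iff p XOR X < p (reduce it to p XOR X).
  9: 9 XOR 12 = 5 < 9 — winning move (to 5).
  7: 7 XOR 12 = 11 ≥ 7 — no move.
  8: 8 XOR 12 = 4 < 8 — winning move (to 4).
  10: 10 XOR 12 = 6 < 10 — winning move (to 6).
That gives 3 winning moves.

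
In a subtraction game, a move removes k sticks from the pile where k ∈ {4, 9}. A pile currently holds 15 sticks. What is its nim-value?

Grundy values for subtraction set {4, 9}:
k:     0  1  2  3  4  5  6  7  8  9 10 11 12 13 14 15
g(k):  0  0  0  0  1  1  1  1  0  2  2  2  1  0  0  0
So g(15) = 0.

0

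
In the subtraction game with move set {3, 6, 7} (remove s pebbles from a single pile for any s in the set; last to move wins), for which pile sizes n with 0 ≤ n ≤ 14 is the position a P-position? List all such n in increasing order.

Grundy values for subtraction set {3, 6, 7}:
g(0) = mex{} = 0
g(1) = mex{} = 0
g(2) = mex{} = 0
g(3) = mex{0} = 1
g(4) = mex{0} = 1
g(5) = mex{0} = 1
g(6) = mex{0,1} = 2
g(7) = mex{0,1} = 2
g(8) = mex{0,1} = 2
g(9) = mex{0,1,2} = 3
g(10) = mex{1,2} = 0
g(11) = mex{1,2} = 0
g(12) = mex{1,2,3} = 0
g(13) = mex{0,2} = 1
g(14) = mex{0,2} = 1
The P-positions (g = 0) in 0..14 are 0, 1, 2, 10, 11, 12.

0, 1, 2, 10, 11, 12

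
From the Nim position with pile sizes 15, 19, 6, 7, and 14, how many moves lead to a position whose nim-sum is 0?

1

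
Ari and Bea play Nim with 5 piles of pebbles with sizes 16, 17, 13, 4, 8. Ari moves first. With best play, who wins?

Compute the nim-sum pairwise:
16 XOR 17 = 1
1 XOR 13 = 12
12 XOR 4 = 8
8 XOR 8 = 0
The nim-sum is 0, so this is a P-position: the player to move is in a losing position under optimal play; Ari is about to move from it and so loses — Bea wins.

Bea wins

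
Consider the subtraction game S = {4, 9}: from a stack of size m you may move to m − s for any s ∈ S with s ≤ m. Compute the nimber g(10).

2

Build the Grundy sequence with g(k) = mex{g(k−s) : s ∈ {4, 9}, s ≤ k}:
g(0) = mex{} = 0
g(1) = mex{} = 0
g(2) = mex{} = 0
g(3) = mex{} = 0
g(4) = mex{0} = 1
g(5) = mex{0} = 1
g(6) = mex{0} = 1
g(7) = mex{0} = 1
g(8) = mex{1} = 0
g(9) = mex{0,1} = 2
g(10) = mex{0,1} = 2
So g(10) = 2.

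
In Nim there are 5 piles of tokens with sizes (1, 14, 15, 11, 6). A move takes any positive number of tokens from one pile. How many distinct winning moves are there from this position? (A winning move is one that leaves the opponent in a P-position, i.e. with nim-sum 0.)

3

Bitwise XOR of the heap sizes:
  0001  (1)
  1110  (14)
  1111  (15)
  1011  (11)
  0110  (6)
  ----
  1101  (13)
The overall nim-sum is X = 13. A pile of size p has a winning move iff p XOR X < p (reduce it to p XOR X).
  1: 1 XOR 13 = 12 ≥ 1 — no move.
  14: 14 XOR 13 = 3 < 14 — winning move (to 3).
  15: 15 XOR 13 = 2 < 15 — winning move (to 2).
  11: 11 XOR 13 = 6 < 11 — winning move (to 6).
  6: 6 XOR 13 = 11 ≥ 6 — no move.
That gives 3 winning moves.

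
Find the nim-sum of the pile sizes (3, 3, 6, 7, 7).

6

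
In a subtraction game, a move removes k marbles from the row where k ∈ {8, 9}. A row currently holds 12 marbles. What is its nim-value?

Compute g(0), g(1), … for moves {8, 9}:
k:     0  1  2  3  4  5  6  7  8  9 10 11 12
g(k):  0  0  0  0  0  0  0  0  1  1  1  1  1
So g(12) = 1.

1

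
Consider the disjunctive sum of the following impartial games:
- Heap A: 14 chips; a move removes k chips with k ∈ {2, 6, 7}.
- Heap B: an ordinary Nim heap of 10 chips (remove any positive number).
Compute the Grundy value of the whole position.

10

Build the Grundy sequence for heap A with g(k) = mex{g(k−s) : s ∈ {2, 6, 7}, s ≤ k}:
k:     0  1  2  3  4  5  6  7  8  9 10 11 12 13 14
g(k):  0  0  1  1  0  0  1  1  2  0  3  1  2  0  0
So g(14) = 0.
Heap B is a plain Nim heap of size 10, so its Grundy value is 10.
The value of a disjunctive sum is the nim-sum of the parts.
Combined value = 0 ⊕ 10 = 10.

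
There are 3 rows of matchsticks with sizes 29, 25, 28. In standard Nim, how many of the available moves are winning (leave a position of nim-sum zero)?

3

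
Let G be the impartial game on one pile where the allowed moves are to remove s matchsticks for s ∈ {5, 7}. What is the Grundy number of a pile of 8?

1

Grundy values for subtraction set {5, 7}:
k:     0  1  2  3  4  5  6  7  8
g(k):  0  0  0  0  0  1  1  1  1
So g(8) = 1.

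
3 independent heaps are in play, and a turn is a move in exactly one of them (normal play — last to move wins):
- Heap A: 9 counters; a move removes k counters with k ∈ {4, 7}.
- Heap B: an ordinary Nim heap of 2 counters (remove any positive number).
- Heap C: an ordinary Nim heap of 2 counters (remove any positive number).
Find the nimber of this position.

Build the Grundy sequence for heap A with g(k) = mex{g(k−s) : s ∈ {4, 7}, s ≤ k}:
g(0) = mex{} = 0
g(1) = mex{} = 0
g(2) = mex{} = 0
g(3) = mex{} = 0
g(4) = mex{0} = 1
g(5) = mex{0} = 1
g(6) = mex{0} = 1
g(7) = mex{0} = 1
g(8) = mex{0,1} = 2
g(9) = mex{0,1} = 2
So g(9) = 2.
Heap B is a plain Nim heap of size 2, so its Grundy value is 2.
Heap C is a plain Nim heap of size 2, so its Grundy value is 2.
By the Sprague-Grundy theorem, the Grundy value of a sum of independent games is the XOR of the component values.
Combined value = 2 ⊕ 2 ⊕ 2 = 2.

2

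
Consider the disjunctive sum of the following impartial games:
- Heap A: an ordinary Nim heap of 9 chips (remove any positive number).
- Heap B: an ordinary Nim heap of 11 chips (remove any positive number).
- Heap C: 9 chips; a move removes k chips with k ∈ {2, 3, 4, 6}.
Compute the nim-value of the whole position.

Heap A is a plain Nim heap of size 9, so its Grundy value is 9.
Heap B is a plain Nim heap of size 11, so its Grundy value is 11.
For heap C, compute g(0), g(1), … with moves {2, 3, 4, 6}:
k:     0  1  2  3  4  5  6  7  8  9
g(k):  0  0  1  1  2  2  3  3  0  0
So g(9) = 0.
The value of a disjunctive sum is the nim-sum of the parts.
Combined value = 9 XOR 11 XOR 0 = 2.

2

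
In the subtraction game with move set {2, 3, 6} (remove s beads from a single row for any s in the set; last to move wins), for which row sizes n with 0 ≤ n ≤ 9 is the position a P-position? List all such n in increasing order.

0, 1, 5, 9

Grundy values for subtraction set {2, 3, 6}:
g(0) = mex{} = 0
g(1) = mex{} = 0
g(2) = mex{0} = 1
g(3) = mex{0} = 1
g(4) = mex{0,1} = 2
g(5) = mex{1} = 0
g(6) = mex{0,1,2} = 3
g(7) = mex{0,2} = 1
g(8) = mex{0,1,3} = 2
g(9) = mex{1,3} = 0
The P-positions (g = 0) in 0..9 are 0, 1, 5, 9.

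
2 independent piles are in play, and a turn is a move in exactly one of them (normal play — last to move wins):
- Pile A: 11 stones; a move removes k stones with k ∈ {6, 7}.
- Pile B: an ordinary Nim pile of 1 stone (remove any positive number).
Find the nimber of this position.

For pile A, compute g(0), g(1), … with moves {6, 7}:
g(0) = mex{} = 0
g(1) = mex{} = 0
g(2) = mex{} = 0
g(3) = mex{} = 0
g(4) = mex{} = 0
g(5) = mex{} = 0
g(6) = mex{0} = 1
g(7) = mex{0} = 1
g(8) = mex{0} = 1
g(9) = mex{0} = 1
g(10) = mex{0} = 1
g(11) = mex{0} = 1
So g(11) = 1.
Pile B is a plain Nim pile of size 1, so its Grundy value is 1.
The value of a disjunctive sum is the nim-sum of the parts.
Combined value = 1 XOR 1 = 0.

0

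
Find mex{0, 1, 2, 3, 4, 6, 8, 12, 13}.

5

The values 0, 1, 2, 3, 4 are all present; 5 is the first non-negative integer missing from the set.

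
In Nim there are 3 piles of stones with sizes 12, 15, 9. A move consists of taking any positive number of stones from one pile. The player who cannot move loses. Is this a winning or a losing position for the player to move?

Bitwise XOR of the heap sizes:
  1100  (12)
  1111  (15)
  1001  (9)
  ----
  1010  (10)
The nim-sum is 10 ≠ 0, so this is an N-position: the player to move can win.

Winning position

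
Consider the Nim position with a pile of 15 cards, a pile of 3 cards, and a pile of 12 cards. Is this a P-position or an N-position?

Nim-sum: 15 XOR 3 XOR 12 = 0.
The nim-sum is 0, so this is a P-position: the player to move is in a losing position under optimal play.

P-position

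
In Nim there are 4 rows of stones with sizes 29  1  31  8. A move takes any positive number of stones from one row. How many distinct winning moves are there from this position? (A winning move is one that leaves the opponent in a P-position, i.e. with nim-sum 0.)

Compute the nim-sum pairwise:
29 ^ 1 = 28
28 ^ 31 = 3
3 ^ 8 = 11
The overall nim-sum is X = 11. A row of size p has a winning move iff p XOR X < p (reduce it to p XOR X).
  29: 29 XOR 11 = 22 < 29 — winning move (to 22).
  1: 1 XOR 11 = 10 ≥ 1 — no move.
  31: 31 XOR 11 = 20 < 31 — winning move (to 20).
  8: 8 XOR 11 = 3 < 8 — winning move (to 3).
That gives 3 winning moves.

3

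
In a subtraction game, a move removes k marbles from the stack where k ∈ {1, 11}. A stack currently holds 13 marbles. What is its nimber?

1

Grundy values for subtraction set {1, 11}:
k:     0  1  2  3  4  5  6  7  8  9 10 11 12 13
g(k):  0  1  0  1  0  1  0  1  0  1  0  1  0  1
So g(13) = 1.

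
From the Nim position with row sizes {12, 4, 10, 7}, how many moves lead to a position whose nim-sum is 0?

3

Compute the nim-sum pairwise:
12 ^ 4 = 8
8 ^ 10 = 2
2 ^ 7 = 5
The overall nim-sum is X = 5. A row of size p has a winning move iff p XOR X < p (reduce it to p XOR X).
  12: 12 XOR 5 = 9 < 12 — winning move (to 9).
  4: 4 XOR 5 = 1 < 4 — winning move (to 1).
  10: 10 XOR 5 = 15 ≥ 10 — no move.
  7: 7 XOR 5 = 2 < 7 — winning move (to 2).
That gives 3 winning moves.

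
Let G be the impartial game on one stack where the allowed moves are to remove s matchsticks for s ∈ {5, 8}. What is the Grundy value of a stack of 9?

Compute g(0), g(1), … for moves {5, 8}:
g(0) = mex{} = 0
g(1) = mex{} = 0
g(2) = mex{} = 0
g(3) = mex{} = 0
g(4) = mex{} = 0
g(5) = mex{0} = 1
g(6) = mex{0} = 1
g(7) = mex{0} = 1
g(8) = mex{0} = 1
g(9) = mex{0} = 1
So g(9) = 1.

1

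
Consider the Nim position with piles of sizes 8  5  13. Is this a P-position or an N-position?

P-position

Nim-sum: 8 XOR 5 XOR 13 = 0.
The nim-sum is 0, so this is a P-position: the player to move is in a losing position under optimal play.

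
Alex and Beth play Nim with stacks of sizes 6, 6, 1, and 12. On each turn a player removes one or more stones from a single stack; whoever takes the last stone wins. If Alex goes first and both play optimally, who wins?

Alex wins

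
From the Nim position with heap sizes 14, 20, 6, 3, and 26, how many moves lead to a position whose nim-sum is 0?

3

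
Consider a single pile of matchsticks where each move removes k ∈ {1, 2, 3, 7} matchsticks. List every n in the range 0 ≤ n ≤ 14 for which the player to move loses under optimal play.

Grundy values for subtraction set {1, 2, 3, 7}:
g(0) = mex{} = 0
g(1) = mex{0} = 1
g(2) = mex{0,1} = 2
g(3) = mex{0,1,2} = 3
g(4) = mex{1,2,3} = 0
g(5) = mex{0,2,3} = 1
g(6) = mex{0,1,3} = 2
g(7) = mex{0,1,2} = 3
g(8) = mex{1,2,3} = 0
g(9) = mex{0,2,3} = 1
g(10) = mex{0,1,3} = 2
g(11) = mex{0,1,2} = 3
g(12) = mex{1,2,3} = 0
g(13) = mex{0,2,3} = 1
g(14) = mex{0,1,3} = 2
The P-positions (g = 0) in 0..14 are 0, 4, 8, 12.

0, 4, 8, 12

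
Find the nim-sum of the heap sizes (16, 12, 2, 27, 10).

Compute the nim-sum pairwise:
16 ^ 12 = 28
28 ^ 2 = 30
30 ^ 27 = 5
5 ^ 10 = 15

15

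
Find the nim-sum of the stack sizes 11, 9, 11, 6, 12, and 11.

8

Nim-sum: 11 ⊕ 9 ⊕ 11 ⊕ 6 ⊕ 12 ⊕ 11 = 8.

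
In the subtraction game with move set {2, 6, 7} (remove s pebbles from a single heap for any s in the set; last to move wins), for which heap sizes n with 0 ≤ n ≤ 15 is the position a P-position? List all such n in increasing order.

Build the Grundy sequence with g(k) = mex{g(k−s) : s ∈ {2, 6, 7}, s ≤ k}:
k:     0  1  2  3  4  5  6  7  8  9 10 11 12 13 14 15
g(k):  0  0  1  1  0  0  1  1  2  0  3  1  2  0  0  1
The P-positions (g = 0) in 0..15 are 0, 1, 4, 5, 9, 13, 14.

0, 1, 4, 5, 9, 13, 14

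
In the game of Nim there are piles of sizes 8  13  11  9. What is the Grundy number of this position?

7

Nim-sum: 8 ⊕ 13 ⊕ 11 ⊕ 9 = 7.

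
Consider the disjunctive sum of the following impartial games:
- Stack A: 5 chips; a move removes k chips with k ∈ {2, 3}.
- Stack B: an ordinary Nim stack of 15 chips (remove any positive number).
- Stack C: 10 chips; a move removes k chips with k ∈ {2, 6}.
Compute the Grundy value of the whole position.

14

Grundy values for stack A (subtraction set {2, 3}):
k:     0  1  2  3  4  5
g(k):  0  0  1  1  2  0
So g(5) = 0.
Stack B is a plain Nim stack of size 15, so its Grundy value is 15.
Build the Grundy sequence for stack C with g(k) = mex{g(k−s) : s ∈ {2, 6}, s ≤ k}:
k:     0  1  2  3  4  5  6  7  8  9 10
g(k):  0  0  1  1  0  0  1  1  0  0  1
So g(10) = 1.
The value of a disjunctive sum is the nim-sum of the parts.
Combined value = 0 XOR 15 XOR 1 = 14.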